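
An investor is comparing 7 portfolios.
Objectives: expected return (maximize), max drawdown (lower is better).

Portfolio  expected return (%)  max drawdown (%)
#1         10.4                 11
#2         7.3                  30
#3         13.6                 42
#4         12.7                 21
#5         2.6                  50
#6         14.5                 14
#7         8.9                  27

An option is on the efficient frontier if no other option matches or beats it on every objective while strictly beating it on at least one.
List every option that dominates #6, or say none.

#1: worse on expected return (10.4 vs 14.5).
#2: worse on expected return (7.3 vs 14.5).
#3: worse on expected return (13.6 vs 14.5).
#4: worse on expected return (12.7 vs 14.5).
#5: worse on expected return (2.6 vs 14.5).
#7: worse on expected return (8.9 vs 14.5).
No option dominates #6.

none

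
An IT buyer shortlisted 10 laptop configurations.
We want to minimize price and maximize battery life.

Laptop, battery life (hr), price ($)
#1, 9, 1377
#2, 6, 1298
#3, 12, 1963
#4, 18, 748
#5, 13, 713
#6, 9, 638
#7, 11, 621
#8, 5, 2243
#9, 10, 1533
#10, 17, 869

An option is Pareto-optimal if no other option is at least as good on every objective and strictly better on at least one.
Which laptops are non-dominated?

#4, #5, #7

#1: dominated by #4 (battery life 18≥9, price 748≤1377).
#2: dominated by #4 (battery life 18≥6, price 748≤1298).
#3: dominated by #4 (battery life 18≥12, price 748≤1963).
#4: not dominated (best battery life).
#5: not dominated.
#6: dominated by #7 (battery life 11≥9, price 621≤638).
#7: not dominated (best price).
#8: dominated by #1 (battery life 9≥5, price 1377≤2243).
#9: dominated by #4 (battery life 18≥10, price 748≤1533).
#10: dominated by #4 (battery life 18≥17, price 748≤869).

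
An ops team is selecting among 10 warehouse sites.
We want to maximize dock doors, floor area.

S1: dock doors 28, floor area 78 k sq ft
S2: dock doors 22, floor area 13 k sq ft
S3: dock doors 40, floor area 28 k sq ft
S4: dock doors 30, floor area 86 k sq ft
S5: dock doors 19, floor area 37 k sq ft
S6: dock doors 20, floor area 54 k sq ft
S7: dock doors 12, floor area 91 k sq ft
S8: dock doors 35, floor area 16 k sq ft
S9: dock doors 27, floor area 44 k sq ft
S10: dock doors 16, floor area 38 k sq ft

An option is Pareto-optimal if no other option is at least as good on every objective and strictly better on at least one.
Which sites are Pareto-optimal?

S3, S4, S7

S1: dominated by S4 (dock doors 30≥28, floor area 86≥78).
S2: dominated by S1 (dock doors 28≥22, floor area 78≥13).
S3: not dominated (best dock doors).
S4: not dominated.
S5: dominated by S1 (dock doors 28≥19, floor area 78≥37).
S6: dominated by S1 (dock doors 28≥20, floor area 78≥54).
S7: not dominated (best floor area).
S8: dominated by S3 (dock doors 40≥35, floor area 28≥16).
S9: dominated by S1 (dock doors 28≥27, floor area 78≥44).
S10: dominated by S1 (dock doors 28≥16, floor area 78≥38).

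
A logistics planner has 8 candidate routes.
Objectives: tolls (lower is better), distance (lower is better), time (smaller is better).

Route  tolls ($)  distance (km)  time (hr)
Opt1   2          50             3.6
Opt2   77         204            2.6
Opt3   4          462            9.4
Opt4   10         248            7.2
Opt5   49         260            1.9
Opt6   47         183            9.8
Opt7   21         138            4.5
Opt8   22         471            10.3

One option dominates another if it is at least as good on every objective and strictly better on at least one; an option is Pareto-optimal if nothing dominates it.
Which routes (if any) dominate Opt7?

Opt1

Opt1: tolls 2≤21, distance 50≤138, time 3.6≤4.5 — dominates Opt7.
Others (Opt2, Opt3, Opt4, Opt5, Opt6, Opt8) are each worse than Opt7 on at least one objective.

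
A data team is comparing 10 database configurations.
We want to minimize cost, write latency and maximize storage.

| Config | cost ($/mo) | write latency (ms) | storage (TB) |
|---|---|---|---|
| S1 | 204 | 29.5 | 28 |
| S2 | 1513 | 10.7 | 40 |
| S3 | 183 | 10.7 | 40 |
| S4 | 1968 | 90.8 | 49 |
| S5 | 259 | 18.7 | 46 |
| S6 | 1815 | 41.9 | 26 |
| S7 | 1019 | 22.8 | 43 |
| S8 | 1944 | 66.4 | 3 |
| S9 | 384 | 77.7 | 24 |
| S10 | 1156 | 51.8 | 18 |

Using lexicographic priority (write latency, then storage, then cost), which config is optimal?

First minimize write latency: best is 10.7, kept {S2, S3}.
Then maximize storage: best is 40, kept {S2, S3}.
Then minimize cost: best is 183, kept {S3}.

S3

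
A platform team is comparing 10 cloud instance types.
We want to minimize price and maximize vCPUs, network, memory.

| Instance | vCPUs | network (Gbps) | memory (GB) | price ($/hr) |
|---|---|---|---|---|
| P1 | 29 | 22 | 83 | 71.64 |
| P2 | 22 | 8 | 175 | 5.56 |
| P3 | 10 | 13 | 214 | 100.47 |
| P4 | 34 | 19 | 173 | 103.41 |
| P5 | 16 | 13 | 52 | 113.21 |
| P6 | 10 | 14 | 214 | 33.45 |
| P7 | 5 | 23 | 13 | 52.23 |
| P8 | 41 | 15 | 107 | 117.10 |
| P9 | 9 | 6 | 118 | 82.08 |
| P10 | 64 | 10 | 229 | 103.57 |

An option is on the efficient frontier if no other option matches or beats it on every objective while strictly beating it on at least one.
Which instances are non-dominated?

P1: not dominated.
P2: not dominated (best price).
P3: dominated by P6 (vCPUs 10≥10, network 14≥13, memory 214≥214, price 33.45≤100.47).
P4: not dominated.
P5: dominated by P1 (vCPUs 29≥16, network 22≥13, memory 83≥52, price 71.64≤113.21).
P6: not dominated.
P7: not dominated (best network).
P8: not dominated.
P9: dominated by P2 (vCPUs 22≥9, network 8≥6, memory 175≥118, price 5.56≤82.08).
P10: not dominated (best vCPUs).

P1, P2, P4, P6, P7, P8, P10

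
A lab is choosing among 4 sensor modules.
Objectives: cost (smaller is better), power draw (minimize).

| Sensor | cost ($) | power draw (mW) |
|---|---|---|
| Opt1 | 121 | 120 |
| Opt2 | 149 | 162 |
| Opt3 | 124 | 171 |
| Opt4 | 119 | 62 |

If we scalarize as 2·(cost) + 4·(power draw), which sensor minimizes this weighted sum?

Opt1: 2·121 + 4·120 = 722
Opt2: 2·149 + 4·162 = 946
Opt3: 2·124 + 4·171 = 932
Opt4: 2·119 + 4·62 = 486
Lowest: Opt4 at 486.

Opt4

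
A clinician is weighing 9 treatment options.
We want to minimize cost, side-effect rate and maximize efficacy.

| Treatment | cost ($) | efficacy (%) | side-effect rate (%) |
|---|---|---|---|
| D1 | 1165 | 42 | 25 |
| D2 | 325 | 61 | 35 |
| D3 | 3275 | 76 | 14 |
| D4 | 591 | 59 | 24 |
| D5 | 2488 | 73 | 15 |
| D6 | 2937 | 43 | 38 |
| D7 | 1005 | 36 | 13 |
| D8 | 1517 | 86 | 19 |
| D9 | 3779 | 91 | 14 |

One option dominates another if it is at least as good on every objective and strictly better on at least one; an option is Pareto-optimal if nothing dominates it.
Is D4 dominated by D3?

D3 vs D4: D3 is worse on cost (3275 vs 591), so it does not dominate D4.

No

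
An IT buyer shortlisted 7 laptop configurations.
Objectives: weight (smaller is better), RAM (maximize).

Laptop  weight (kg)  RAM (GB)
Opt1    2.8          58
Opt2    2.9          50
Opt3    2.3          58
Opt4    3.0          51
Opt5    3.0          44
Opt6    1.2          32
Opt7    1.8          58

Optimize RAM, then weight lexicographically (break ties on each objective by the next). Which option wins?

First maximize RAM: best is 58, kept {Opt1, Opt3, Opt7}.
Then minimize weight: best is 1.8, kept {Opt7}.

Opt7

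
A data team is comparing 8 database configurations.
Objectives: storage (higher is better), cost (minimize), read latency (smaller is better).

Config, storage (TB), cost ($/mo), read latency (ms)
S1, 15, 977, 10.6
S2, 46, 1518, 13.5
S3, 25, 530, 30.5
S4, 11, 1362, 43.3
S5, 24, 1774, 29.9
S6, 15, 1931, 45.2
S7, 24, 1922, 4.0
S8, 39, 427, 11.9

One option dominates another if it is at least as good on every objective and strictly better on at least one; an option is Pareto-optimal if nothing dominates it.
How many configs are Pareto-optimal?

4

S1: not dominated.
S2: not dominated (best storage).
S3: dominated by S8 (storage 39≥25, cost 427≤530, read latency 11.9≤30.5).
S4: dominated by S1 (storage 15≥11, cost 977≤1362, read latency 10.6≤43.3).
S5: dominated by S2 (storage 46≥24, cost 1518≤1774, read latency 13.5≤29.9).
S6: dominated by S1 (storage 15≥15, cost 977≤1931, read latency 10.6≤45.2).
S7: not dominated (best read latency).
S8: not dominated (best cost).
Pareto-optimal: S1, S2, S7, S8 → 4.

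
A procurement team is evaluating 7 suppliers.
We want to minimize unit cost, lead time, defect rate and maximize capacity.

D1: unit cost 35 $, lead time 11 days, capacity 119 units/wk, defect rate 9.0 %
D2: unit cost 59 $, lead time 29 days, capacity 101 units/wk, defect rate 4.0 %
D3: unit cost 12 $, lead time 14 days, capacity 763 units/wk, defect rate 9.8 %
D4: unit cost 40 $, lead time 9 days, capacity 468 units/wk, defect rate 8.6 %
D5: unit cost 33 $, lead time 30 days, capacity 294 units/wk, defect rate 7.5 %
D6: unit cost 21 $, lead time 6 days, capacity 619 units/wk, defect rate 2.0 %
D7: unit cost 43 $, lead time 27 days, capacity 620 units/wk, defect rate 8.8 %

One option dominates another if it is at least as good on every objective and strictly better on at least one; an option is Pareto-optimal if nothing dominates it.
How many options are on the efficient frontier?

3

D1: dominated by D6 (unit cost 21≤35, lead time 6≤11, capacity 619≥119, defect rate 2.0≤9.0).
D2: dominated by D6 (unit cost 21≤59, lead time 6≤29, capacity 619≥101, defect rate 2.0≤4.0).
D3: not dominated (best unit cost).
D4: dominated by D6 (unit cost 21≤40, lead time 6≤9, capacity 619≥468, defect rate 2.0≤8.6).
D5: dominated by D6 (unit cost 21≤33, lead time 6≤30, capacity 619≥294, defect rate 2.0≤7.5).
D6: not dominated (best lead time).
D7: not dominated.
Pareto-optimal: D3, D6, D7 → 3.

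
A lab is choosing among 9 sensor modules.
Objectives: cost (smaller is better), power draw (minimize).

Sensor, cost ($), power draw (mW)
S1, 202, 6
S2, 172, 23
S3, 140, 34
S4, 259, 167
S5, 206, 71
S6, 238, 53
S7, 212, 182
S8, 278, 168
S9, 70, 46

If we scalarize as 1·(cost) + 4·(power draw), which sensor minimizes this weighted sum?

S1: 1·202 + 4·6 = 226
S2: 1·172 + 4·23 = 264
S3: 1·140 + 4·34 = 276
S4: 1·259 + 4·167 = 927
S5: 1·206 + 4·71 = 490
S6: 1·238 + 4·53 = 450
S7: 1·212 + 4·182 = 940
S8: 1·278 + 4·168 = 950
S9: 1·70 + 4·46 = 254
Lowest: S1 at 226.

S1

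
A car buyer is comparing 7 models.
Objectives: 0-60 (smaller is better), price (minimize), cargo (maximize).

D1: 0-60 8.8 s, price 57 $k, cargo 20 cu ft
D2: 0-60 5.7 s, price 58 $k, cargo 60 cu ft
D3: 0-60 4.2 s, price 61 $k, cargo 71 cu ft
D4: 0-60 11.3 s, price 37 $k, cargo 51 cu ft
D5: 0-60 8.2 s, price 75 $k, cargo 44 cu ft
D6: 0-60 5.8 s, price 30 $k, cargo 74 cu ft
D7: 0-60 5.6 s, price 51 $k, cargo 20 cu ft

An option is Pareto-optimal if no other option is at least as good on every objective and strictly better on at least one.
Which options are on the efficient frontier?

D2, D3, D6, D7

D1: dominated by D6 (0-60 5.8≤8.8, price 30≤57, cargo 74≥20).
D2: not dominated.
D3: not dominated (best 0-60).
D4: dominated by D6 (0-60 5.8≤11.3, price 30≤37, cargo 74≥51).
D5: dominated by D2 (0-60 5.7≤8.2, price 58≤75, cargo 60≥44).
D6: not dominated (best price).
D7: not dominated.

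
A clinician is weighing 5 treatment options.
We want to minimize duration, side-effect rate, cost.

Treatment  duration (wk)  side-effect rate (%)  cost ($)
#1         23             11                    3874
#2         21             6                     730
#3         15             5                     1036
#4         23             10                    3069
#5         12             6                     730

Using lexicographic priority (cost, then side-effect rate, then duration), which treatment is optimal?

First minimize cost: best is 730, kept {#2, #5}.
Then minimize side-effect rate: best is 6, kept {#2, #5}.
Then minimize duration: best is 12, kept {#5}.

#5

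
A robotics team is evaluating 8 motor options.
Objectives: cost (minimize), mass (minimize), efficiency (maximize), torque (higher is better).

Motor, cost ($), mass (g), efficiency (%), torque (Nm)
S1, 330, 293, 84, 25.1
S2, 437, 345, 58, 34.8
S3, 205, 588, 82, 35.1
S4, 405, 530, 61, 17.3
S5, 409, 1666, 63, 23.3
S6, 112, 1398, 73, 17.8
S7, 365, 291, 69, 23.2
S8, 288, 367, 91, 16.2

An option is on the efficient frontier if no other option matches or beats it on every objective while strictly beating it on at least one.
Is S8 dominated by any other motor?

S1: worse on cost (330 vs 288).
S2: worse on cost (437 vs 288).
S3: worse on mass (588 vs 367).
S4: worse on cost (405 vs 288).
S5: worse on cost (409 vs 288).
S6: worse on mass (1398 vs 367).
S7: worse on cost (365 vs 288).
No option is at least as good as S8 on every objective and strictly better on one.

No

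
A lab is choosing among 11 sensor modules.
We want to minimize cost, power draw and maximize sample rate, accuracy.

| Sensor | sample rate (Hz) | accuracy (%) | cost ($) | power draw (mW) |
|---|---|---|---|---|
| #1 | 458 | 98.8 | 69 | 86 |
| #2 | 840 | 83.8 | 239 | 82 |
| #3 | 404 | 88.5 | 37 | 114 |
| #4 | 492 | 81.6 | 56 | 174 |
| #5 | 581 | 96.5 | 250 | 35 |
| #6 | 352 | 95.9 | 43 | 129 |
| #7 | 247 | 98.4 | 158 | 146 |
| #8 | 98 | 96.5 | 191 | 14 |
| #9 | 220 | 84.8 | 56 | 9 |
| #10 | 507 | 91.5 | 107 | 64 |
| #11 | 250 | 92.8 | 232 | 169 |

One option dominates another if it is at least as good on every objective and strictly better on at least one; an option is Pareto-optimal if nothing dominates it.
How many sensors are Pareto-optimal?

9

#1: not dominated (best accuracy).
#2: not dominated (best sample rate).
#3: not dominated (best cost).
#4: not dominated.
#5: not dominated.
#6: not dominated.
#7: dominated by #1 (sample rate 458≥247, accuracy 98.8≥98.4, cost 69≤158, power draw 86≤146).
#8: not dominated.
#9: not dominated (best power draw).
#10: not dominated.
#11: dominated by #1 (sample rate 458≥250, accuracy 98.8≥92.8, cost 69≤232, power draw 86≤169).
Pareto-optimal: #1, #2, #3, #4, #5, #6, #8, #9, #10 → 9.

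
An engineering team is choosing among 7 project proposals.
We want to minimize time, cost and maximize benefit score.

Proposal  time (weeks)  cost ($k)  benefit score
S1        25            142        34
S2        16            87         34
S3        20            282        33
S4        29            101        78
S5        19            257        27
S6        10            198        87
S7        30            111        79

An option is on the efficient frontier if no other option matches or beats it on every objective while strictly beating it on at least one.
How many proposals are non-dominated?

S1: dominated by S2 (time 16≤25, cost 87≤142, benefit score 34≥34).
S2: not dominated (best cost).
S3: dominated by S2 (time 16≤20, cost 87≤282, benefit score 34≥33).
S4: not dominated.
S5: dominated by S2 (time 16≤19, cost 87≤257, benefit score 34≥27).
S6: not dominated (best time).
S7: not dominated.
Pareto-optimal: S2, S4, S6, S7 → 4.

4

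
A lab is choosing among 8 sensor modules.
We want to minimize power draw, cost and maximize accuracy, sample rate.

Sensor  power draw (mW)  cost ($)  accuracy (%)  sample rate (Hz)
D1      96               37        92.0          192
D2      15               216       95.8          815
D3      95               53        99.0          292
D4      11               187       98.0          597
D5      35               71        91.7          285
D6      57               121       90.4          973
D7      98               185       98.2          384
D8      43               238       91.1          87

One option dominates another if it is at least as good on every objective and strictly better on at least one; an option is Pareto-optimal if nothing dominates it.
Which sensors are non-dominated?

D1: not dominated (best cost).
D2: not dominated.
D3: not dominated (best accuracy).
D4: not dominated (best power draw).
D5: not dominated.
D6: not dominated (best sample rate).
D7: not dominated.
D8: dominated by D2 (power draw 15≤43, cost 216≤238, accuracy 95.8≥91.1, sample rate 815≥87).

D1, D2, D3, D4, D5, D6, D7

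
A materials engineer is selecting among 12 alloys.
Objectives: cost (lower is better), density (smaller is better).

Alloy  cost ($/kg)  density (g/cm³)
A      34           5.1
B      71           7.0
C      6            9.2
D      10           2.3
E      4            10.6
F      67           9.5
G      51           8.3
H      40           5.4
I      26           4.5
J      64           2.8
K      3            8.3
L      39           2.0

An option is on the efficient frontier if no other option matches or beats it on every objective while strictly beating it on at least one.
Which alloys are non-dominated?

A: dominated by D (cost 10≤34, density 2.3≤5.1).
B: dominated by A (cost 34≤71, density 5.1≤7.0).
C: dominated by K (cost 3≤6, density 8.3≤9.2).
D: not dominated.
E: dominated by K (cost 3≤4, density 8.3≤10.6).
F: dominated by A (cost 34≤67, density 5.1≤9.5).
G: dominated by A (cost 34≤51, density 5.1≤8.3).
H: dominated by A (cost 34≤40, density 5.1≤5.4).
I: dominated by D (cost 10≤26, density 2.3≤4.5).
J: dominated by D (cost 10≤64, density 2.3≤2.8).
K: not dominated (best cost).
L: not dominated (best density).

D, K, L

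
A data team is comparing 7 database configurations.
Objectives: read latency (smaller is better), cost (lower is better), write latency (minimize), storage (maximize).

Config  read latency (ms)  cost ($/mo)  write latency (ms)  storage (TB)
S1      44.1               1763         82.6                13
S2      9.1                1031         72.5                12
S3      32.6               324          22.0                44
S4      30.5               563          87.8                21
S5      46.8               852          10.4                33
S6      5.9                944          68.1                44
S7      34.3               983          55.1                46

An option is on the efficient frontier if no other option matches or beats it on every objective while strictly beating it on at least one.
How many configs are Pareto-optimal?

5

S1: dominated by S3 (read latency 32.6≤44.1, cost 324≤1763, write latency 22.0≤82.6, storage 44≥13).
S2: dominated by S6 (read latency 5.9≤9.1, cost 944≤1031, write latency 68.1≤72.5, storage 44≥12).
S3: not dominated (best cost).
S4: not dominated.
S5: not dominated (best write latency).
S6: not dominated (best read latency).
S7: not dominated (best storage).
Pareto-optimal: S3, S4, S5, S6, S7 → 5.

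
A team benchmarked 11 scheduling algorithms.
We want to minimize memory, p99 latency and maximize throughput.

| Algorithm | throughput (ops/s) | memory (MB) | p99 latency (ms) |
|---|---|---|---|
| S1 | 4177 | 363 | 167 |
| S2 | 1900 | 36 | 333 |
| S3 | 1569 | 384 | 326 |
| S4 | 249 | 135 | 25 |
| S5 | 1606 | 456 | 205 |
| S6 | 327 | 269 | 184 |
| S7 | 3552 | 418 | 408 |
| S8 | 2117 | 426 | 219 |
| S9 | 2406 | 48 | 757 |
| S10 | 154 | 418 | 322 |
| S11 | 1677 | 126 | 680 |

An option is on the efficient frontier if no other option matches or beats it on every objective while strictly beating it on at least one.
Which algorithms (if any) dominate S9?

none

S1: worse on memory (363 vs 48).
S2: worse on throughput (1900 vs 2406).
S3: worse on throughput (1569 vs 2406).
S4: worse on throughput (249 vs 2406).
S5: worse on throughput (1606 vs 2406).
S6: worse on throughput (327 vs 2406).
S7: worse on memory (418 vs 48).
S8: worse on throughput (2117 vs 2406).
S10: worse on throughput (154 vs 2406).
S11: worse on throughput (1677 vs 2406).
No option dominates S9.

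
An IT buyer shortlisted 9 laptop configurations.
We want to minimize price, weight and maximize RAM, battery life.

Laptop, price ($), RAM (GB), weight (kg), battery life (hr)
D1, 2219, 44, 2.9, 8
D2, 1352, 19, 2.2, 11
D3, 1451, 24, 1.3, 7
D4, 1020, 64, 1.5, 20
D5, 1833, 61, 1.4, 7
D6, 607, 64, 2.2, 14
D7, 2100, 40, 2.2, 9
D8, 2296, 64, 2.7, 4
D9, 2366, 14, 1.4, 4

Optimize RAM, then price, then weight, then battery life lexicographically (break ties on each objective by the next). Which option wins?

D6

First maximize RAM: best is 64, kept {D4, D6, D8}.
Then minimize price: best is 607, kept {D6}.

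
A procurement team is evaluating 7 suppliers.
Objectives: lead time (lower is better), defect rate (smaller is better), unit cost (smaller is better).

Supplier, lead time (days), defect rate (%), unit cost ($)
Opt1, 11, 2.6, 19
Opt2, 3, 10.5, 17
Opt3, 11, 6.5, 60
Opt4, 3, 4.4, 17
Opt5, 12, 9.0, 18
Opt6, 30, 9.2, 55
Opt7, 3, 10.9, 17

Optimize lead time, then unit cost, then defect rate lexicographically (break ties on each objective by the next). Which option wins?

First minimize lead time: best is 3, kept {Opt2, Opt4, Opt7}.
Then minimize unit cost: best is 17, kept {Opt2, Opt4, Opt7}.
Then minimize defect rate: best is 4.4, kept {Opt4}.

Opt4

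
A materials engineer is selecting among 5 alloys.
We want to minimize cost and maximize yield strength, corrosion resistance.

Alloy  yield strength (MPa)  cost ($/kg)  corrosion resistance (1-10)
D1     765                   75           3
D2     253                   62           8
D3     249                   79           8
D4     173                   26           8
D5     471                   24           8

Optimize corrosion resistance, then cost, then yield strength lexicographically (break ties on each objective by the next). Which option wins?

D5

First maximize corrosion resistance: best is 8, kept {D2, D3, D4, D5}.
Then minimize cost: best is 24, kept {D5}.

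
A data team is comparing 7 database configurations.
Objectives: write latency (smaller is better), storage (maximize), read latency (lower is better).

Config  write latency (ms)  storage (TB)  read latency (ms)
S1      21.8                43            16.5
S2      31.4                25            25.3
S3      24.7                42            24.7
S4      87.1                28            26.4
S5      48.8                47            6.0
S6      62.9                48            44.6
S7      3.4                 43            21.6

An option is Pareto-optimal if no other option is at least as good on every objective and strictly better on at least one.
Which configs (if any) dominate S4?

S1, S3, S5, S7

S1: write latency 21.8≤87.1, storage 43≥28, read latency 16.5≤26.4 — dominates S4.
S3: write latency 24.7≤87.1, storage 42≥28, read latency 24.7≤26.4 — dominates S4.
S5: write latency 48.8≤87.1, storage 47≥28, read latency 6.0≤26.4 — dominates S4.
S7: write latency 3.4≤87.1, storage 43≥28, read latency 21.6≤26.4 — dominates S4.
Others (S2, S6) are each worse than S4 on at least one objective.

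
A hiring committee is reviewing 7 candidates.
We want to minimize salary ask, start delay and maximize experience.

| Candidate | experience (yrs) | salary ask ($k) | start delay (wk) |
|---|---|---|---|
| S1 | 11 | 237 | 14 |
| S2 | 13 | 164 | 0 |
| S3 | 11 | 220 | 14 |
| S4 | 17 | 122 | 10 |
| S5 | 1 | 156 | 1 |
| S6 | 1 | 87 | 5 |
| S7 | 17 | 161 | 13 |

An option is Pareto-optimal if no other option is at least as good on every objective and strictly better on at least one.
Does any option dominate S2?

S1: worse on experience (11 vs 13).
S3: worse on experience (11 vs 13).
S4: worse on start delay (10 vs 0).
S5: worse on experience (1 vs 13).
S6: worse on experience (1 vs 13).
S7: worse on start delay (13 vs 0).
No option is at least as good as S2 on every objective and strictly better on one.

No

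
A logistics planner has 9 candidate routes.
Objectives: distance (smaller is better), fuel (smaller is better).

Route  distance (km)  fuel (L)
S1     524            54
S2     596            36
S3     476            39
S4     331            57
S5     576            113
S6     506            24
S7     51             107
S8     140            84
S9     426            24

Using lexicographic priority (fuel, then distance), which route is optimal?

First minimize fuel: best is 24, kept {S6, S9}.
Then minimize distance: best is 426, kept {S9}.

S9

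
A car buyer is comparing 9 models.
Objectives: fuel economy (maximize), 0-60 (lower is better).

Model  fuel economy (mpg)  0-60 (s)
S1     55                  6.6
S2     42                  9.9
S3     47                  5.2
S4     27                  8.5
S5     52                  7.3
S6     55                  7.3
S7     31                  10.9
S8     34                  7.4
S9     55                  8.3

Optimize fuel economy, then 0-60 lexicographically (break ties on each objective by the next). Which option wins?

First maximize fuel economy: best is 55, kept {S1, S6, S9}.
Then minimize 0-60: best is 6.6, kept {S1}.

S1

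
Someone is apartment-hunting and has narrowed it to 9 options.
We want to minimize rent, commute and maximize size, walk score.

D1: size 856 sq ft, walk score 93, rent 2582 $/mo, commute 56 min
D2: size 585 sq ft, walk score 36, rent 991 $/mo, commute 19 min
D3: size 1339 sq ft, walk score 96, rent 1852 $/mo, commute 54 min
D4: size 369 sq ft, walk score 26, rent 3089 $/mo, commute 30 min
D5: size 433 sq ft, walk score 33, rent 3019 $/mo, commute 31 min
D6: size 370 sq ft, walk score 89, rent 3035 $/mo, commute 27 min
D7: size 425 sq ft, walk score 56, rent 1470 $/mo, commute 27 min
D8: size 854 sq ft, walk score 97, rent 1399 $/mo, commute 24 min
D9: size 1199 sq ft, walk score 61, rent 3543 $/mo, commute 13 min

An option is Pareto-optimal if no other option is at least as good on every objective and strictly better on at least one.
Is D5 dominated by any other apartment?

D2 vs D5: size 585≥433, walk score 36≥33, rent 991≤3019, commute 19≤31 — D2 is at least as good on every objective and strictly better on at least one, so D2 dominates D5.

Yes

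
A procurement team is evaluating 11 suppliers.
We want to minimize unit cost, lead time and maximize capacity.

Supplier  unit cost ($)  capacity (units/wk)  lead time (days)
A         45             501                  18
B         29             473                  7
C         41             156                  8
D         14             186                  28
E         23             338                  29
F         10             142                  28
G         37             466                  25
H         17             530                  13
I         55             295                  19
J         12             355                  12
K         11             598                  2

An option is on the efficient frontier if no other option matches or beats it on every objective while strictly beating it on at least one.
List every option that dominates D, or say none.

J, K

J: unit cost 12≤14, capacity 355≥186, lead time 12≤28 — dominates D.
K: unit cost 11≤14, capacity 598≥186, lead time 2≤28 — dominates D.
Others (A, B, C, E, F, G, H, I) are each worse than D on at least one objective.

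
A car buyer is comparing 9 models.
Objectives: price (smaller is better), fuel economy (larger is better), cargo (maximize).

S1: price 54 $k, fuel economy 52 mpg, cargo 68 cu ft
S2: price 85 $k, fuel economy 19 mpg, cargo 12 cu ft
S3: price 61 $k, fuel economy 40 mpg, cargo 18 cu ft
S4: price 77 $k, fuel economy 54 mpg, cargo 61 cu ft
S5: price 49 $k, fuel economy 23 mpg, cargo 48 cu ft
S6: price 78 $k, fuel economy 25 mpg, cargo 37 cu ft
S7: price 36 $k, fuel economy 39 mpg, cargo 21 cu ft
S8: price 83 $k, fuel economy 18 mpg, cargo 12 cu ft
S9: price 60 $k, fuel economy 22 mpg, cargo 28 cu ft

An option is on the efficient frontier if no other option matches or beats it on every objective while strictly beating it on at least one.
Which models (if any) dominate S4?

S1: worse on fuel economy (52 vs 54).
S2: worse on price (85 vs 77).
S3: worse on fuel economy (40 vs 54).
S5: worse on fuel economy (23 vs 54).
S6: worse on price (78 vs 77).
S7: worse on fuel economy (39 vs 54).
S8: worse on price (83 vs 77).
S9: worse on fuel economy (22 vs 54).
No option dominates S4.

none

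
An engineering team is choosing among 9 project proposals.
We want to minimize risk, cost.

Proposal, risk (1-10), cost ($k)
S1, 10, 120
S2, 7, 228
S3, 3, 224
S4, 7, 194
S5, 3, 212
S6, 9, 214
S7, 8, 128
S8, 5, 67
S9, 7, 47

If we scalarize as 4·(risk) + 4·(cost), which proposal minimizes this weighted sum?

S9

S1: 4·10 + 4·120 = 520
S2: 4·7 + 4·228 = 940
S3: 4·3 + 4·224 = 908
S4: 4·7 + 4·194 = 804
S5: 4·3 + 4·212 = 860
S6: 4·9 + 4·214 = 892
S7: 4·8 + 4·128 = 544
S8: 4·5 + 4·67 = 288
S9: 4·7 + 4·47 = 216
Lowest: S9 at 216.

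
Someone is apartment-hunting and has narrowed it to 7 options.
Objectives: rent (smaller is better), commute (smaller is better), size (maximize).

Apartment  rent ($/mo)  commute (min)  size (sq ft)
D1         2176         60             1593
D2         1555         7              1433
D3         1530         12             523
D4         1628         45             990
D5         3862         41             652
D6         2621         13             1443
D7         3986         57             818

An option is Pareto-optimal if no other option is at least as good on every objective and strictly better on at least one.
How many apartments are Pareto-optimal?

D1: not dominated (best size).
D2: not dominated (best commute).
D3: not dominated (best rent).
D4: dominated by D2 (rent 1555≤1628, commute 7≤45, size 1433≥990).
D5: dominated by D2 (rent 1555≤3862, commute 7≤41, size 1433≥652).
D6: not dominated.
D7: dominated by D2 (rent 1555≤3986, commute 7≤57, size 1433≥818).
Pareto-optimal: D1, D2, D3, D6 → 4.

4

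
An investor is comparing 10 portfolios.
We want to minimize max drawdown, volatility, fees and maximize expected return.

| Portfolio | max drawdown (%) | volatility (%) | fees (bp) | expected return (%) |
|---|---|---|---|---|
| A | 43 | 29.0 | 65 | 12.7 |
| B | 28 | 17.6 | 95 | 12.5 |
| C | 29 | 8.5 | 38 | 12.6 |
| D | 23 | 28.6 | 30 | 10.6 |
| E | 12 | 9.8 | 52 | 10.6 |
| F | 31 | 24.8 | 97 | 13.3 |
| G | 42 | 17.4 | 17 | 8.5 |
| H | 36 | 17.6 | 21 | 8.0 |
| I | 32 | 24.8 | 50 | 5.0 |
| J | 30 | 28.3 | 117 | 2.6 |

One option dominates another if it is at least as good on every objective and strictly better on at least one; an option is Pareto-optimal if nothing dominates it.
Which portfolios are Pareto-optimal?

A: not dominated.
B: not dominated.
C: not dominated (best volatility).
D: not dominated.
E: not dominated (best max drawdown).
F: not dominated (best expected return).
G: not dominated (best fees).
H: not dominated.
I: dominated by C (max drawdown 29≤32, volatility 8.5≤24.8, fees 38≤50, expected return 12.6≥5.0).
J: dominated by B (max drawdown 28≤30, volatility 17.6≤28.3, fees 95≤117, expected return 12.5≥2.6).

A, B, C, D, E, F, G, H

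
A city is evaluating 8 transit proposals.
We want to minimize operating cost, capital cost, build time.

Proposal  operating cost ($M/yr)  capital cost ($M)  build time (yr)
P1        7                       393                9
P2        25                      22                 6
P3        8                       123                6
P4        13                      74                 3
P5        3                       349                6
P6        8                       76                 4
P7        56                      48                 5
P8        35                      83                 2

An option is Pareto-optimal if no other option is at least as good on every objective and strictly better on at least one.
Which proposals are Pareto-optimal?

P2, P4, P5, P6, P7, P8

P1: dominated by P5 (operating cost 3≤7, capital cost 349≤393, build time 6≤9).
P2: not dominated (best capital cost).
P3: dominated by P6 (operating cost 8≤8, capital cost 76≤123, build time 4≤6).
P4: not dominated.
P5: not dominated (best operating cost).
P6: not dominated.
P7: not dominated.
P8: not dominated (best build time).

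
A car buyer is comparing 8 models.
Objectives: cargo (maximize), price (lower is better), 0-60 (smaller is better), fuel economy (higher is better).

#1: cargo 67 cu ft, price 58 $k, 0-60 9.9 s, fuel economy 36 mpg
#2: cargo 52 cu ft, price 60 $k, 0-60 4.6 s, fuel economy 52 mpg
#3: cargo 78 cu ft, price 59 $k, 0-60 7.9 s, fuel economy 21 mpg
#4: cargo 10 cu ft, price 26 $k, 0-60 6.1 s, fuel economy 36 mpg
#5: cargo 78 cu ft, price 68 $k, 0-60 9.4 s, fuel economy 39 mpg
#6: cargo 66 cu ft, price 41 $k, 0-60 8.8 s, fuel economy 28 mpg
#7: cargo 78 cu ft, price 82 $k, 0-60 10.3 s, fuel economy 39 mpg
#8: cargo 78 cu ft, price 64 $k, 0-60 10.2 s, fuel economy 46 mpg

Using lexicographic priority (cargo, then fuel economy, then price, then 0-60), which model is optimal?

First maximize cargo: best is 78, kept {#3, #5, #7, #8}.
Then maximize fuel economy: best is 46, kept {#8}.

#8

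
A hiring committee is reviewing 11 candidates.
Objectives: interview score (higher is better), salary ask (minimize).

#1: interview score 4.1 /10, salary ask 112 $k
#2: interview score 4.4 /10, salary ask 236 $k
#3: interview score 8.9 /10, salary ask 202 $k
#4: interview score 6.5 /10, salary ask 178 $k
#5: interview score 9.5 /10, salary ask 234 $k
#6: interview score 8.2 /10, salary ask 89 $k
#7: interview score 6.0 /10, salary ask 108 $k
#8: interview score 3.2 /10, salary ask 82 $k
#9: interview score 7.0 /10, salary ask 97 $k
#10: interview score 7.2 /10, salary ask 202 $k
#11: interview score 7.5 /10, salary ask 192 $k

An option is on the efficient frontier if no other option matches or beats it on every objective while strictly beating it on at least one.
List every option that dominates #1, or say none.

#6, #7, #9

#6: interview score 8.2≥4.1, salary ask 89≤112 — dominates #1.
#7: interview score 6.0≥4.1, salary ask 108≤112 — dominates #1.
#9: interview score 7.0≥4.1, salary ask 97≤112 — dominates #1.
Others (#2, #3, #4, #5, #8, #10, #11) are each worse than #1 on at least one objective.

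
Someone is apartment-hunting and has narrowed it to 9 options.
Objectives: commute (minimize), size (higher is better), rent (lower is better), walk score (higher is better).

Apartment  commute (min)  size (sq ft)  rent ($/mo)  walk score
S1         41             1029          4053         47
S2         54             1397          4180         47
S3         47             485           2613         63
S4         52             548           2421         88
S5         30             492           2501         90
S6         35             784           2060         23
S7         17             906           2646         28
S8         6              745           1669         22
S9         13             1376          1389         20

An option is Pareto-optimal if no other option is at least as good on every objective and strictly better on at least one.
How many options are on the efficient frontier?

S1: not dominated.
S2: not dominated (best size).
S3: dominated by S5 (commute 30≤47, size 492≥485, rent 2501≤2613, walk score 90≥63).
S4: not dominated.
S5: not dominated (best walk score).
S6: not dominated.
S7: not dominated.
S8: not dominated (best commute).
S9: not dominated (best rent).
Pareto-optimal: S1, S2, S4, S5, S6, S7, S8, S9 → 8.

8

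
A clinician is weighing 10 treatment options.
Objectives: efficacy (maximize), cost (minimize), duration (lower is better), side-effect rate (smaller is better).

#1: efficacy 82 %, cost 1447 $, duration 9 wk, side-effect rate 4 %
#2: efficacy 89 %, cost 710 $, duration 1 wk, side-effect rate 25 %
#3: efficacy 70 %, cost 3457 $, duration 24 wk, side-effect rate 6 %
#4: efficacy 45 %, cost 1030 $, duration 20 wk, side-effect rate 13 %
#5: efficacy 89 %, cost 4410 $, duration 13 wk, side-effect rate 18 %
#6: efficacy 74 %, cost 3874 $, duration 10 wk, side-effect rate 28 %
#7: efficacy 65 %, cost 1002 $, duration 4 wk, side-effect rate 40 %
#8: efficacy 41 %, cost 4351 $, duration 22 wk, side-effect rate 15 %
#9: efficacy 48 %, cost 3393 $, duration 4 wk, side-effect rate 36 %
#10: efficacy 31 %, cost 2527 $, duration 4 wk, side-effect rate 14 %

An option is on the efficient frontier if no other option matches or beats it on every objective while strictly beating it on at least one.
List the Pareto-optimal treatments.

#1: not dominated (best side-effect rate).
#2: not dominated (best cost).
#3: dominated by #1 (efficacy 82≥70, cost 1447≤3457, duration 9≤24, side-effect rate 4≤6).
#4: not dominated.
#5: not dominated.
#6: dominated by #1 (efficacy 82≥74, cost 1447≤3874, duration 9≤10, side-effect rate 4≤28).
#7: dominated by #2 (efficacy 89≥65, cost 710≤1002, duration 1≤4, side-effect rate 25≤40).
#8: dominated by #1 (efficacy 82≥41, cost 1447≤4351, duration 9≤22, side-effect rate 4≤15).
#9: dominated by #2 (efficacy 89≥48, cost 710≤3393, duration 1≤4, side-effect rate 25≤36).
#10: not dominated.

#1, #2, #4, #5, #10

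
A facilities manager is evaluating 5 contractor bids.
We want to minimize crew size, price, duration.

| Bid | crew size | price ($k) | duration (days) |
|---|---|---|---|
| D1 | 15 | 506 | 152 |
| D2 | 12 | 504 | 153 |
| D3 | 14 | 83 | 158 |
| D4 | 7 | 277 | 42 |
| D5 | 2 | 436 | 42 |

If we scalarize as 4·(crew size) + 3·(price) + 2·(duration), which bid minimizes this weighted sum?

D1: 4·15 + 3·506 + 2·152 = 1882
D2: 4·12 + 3·504 + 2·153 = 1866
D3: 4·14 + 3·83 + 2·158 = 621
D4: 4·7 + 3·277 + 2·42 = 943
D5: 4·2 + 3·436 + 2·42 = 1400
Lowest: D3 at 621.

D3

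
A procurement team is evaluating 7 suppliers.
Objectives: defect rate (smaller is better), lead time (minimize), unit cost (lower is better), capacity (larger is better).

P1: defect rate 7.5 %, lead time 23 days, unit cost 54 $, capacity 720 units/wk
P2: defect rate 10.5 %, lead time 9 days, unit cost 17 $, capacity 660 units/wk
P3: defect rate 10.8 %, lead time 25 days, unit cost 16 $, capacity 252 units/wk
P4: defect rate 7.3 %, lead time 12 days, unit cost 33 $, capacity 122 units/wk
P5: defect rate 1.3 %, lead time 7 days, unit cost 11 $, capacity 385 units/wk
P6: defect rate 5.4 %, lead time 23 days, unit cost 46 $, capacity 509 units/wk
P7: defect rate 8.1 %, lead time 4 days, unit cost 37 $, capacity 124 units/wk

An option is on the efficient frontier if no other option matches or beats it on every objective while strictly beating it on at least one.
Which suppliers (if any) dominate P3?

P5

P5: defect rate 1.3≤10.8, lead time 7≤25, unit cost 11≤16, capacity 385≥252 — dominates P3.
Others (P1, P2, P4, P6, P7) are each worse than P3 on at least one objective.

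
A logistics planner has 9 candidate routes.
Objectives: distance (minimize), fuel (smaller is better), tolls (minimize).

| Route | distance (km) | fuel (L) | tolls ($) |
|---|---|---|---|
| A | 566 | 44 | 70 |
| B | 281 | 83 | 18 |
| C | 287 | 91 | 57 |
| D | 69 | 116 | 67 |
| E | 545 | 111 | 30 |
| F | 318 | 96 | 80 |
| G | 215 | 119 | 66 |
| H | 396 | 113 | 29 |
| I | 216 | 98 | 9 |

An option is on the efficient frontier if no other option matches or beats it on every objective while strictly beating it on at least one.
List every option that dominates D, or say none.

none

A: worse on distance (566 vs 69).
B: worse on distance (281 vs 69).
C: worse on distance (287 vs 69).
E: worse on distance (545 vs 69).
F: worse on distance (318 vs 69).
G: worse on distance (215 vs 69).
H: worse on distance (396 vs 69).
I: worse on distance (216 vs 69).
No option dominates D.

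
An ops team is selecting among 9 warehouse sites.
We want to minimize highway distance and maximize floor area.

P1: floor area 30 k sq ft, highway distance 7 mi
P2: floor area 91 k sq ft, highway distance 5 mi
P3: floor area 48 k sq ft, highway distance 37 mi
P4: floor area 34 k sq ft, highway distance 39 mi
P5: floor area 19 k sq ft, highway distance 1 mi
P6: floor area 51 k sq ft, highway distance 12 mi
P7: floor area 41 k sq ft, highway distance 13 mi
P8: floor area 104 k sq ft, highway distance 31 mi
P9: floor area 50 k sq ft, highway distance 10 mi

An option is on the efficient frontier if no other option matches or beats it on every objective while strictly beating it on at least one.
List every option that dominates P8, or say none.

P1: worse on floor area (30 vs 104).
P2: worse on floor area (91 vs 104).
P3: worse on floor area (48 vs 104).
P4: worse on floor area (34 vs 104).
P5: worse on floor area (19 vs 104).
P6: worse on floor area (51 vs 104).
P7: worse on floor area (41 vs 104).
P9: worse on floor area (50 vs 104).
No option dominates P8.

none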